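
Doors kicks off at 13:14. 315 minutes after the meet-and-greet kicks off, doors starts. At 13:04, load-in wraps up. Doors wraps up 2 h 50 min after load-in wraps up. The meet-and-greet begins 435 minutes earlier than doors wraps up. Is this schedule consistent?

Doors ends at 13:04 + 170 min = 15:54.
The meet-and-greet starts at 15:54 − 435 min = 08:39.
Doors starts at 08:39 + 315 min = 13:54.
But doors is also said to start at 13:14 — a 40-minute conflict.

No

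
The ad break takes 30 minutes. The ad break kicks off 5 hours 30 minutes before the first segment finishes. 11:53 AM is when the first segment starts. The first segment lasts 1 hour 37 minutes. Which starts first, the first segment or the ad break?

the ad break

The first segment ends at 11:53 AM + 97 min = 1:30 PM.
The ad break starts at 1:30 PM − 330 min = 8:00 AM.
The first segment starts at 11:53 AM and the ad break starts at 8:00 AM, so the ad break is first.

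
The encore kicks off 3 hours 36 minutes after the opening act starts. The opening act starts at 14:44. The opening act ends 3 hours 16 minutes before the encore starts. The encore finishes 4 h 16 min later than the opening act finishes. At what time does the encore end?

19:20

The encore starts at 14:44 + 216 min = 18:20.
The opening act ends at 18:20 − 196 min = 15:04.
The encore ends at 15:04 + 256 min = 19:20.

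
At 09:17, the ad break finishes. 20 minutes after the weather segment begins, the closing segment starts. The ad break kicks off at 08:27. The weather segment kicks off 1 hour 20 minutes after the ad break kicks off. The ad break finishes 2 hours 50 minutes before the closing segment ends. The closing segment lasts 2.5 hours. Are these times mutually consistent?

The weather segment starts at 08:27 + 80 min = 09:47.
The closing segment starts at 09:47 + 20 min = 10:07.
The closing segment ends at 10:07 + 150 min = 12:37.
The ad break ends at 12:37 − 170 min = 09:47.
But the ad break is also said to end at 09:17 — a 30-minute conflict.

No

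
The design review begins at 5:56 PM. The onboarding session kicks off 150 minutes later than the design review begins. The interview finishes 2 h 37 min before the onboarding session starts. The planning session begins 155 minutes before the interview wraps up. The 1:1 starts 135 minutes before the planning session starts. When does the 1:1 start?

12:59 PM

The onboarding session starts at 5:56 PM + 150 min = 8:26 PM.
The interview ends at 8:26 PM − 157 min = 5:49 PM.
The planning session starts at 5:49 PM − 155 min = 3:14 PM.
The 1:1 starts at 3:14 PM − 135 min = 12:59 PM.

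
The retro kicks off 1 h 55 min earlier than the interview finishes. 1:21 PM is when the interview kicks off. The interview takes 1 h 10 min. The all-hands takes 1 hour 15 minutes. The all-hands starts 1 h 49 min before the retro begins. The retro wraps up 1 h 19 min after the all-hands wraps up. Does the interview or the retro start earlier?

The interview ends at 1:21 PM + 70 min = 2:31 PM.
The retro starts at 2:31 PM − 115 min = 12:36 PM.
The interview starts at 1:21 PM and the retro starts at 12:36 PM, so the retro is first.

the retro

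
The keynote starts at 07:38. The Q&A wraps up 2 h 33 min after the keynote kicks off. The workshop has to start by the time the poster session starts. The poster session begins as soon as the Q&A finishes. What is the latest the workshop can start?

10:11

The Q&A ends at 07:38 + 153 min = 10:11.
So the poster session starts at 10:11.
The workshop is bounded by the poster session, so the latest it can start is 10:11.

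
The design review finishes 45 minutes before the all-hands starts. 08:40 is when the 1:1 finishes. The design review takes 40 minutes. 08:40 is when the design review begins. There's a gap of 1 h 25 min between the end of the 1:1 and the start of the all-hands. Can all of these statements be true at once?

Yes

The all-hands starts at 08:40 + 85 min = 10:05.
The design review ends at 10:05 − 45 min = 09:20.
The design review starts at 09:20 − 40 min = 08:40.
That matches the stated 08:40, so the schedule is consistent.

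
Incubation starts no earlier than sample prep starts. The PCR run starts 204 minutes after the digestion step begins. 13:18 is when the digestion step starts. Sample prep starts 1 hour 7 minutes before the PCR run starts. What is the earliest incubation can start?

15:35

The PCR run starts at 13:18 + 204 min = 16:42.
Sample prep starts at 16:42 − 67 min = 15:35.
Incubation is bounded by sample prep, so the earliest it can start is 15:35.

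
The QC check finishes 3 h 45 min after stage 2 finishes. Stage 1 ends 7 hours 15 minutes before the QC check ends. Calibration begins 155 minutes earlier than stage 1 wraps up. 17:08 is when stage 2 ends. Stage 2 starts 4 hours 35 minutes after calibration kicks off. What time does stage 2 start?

15:38

The QC check ends at 17:08 + 225 min = 20:53.
Stage 1 ends at 20:53 − 435 min = 13:38.
Calibration starts at 13:38 − 155 min = 11:03.
Stage 2 starts at 11:03 + 275 min = 15:38.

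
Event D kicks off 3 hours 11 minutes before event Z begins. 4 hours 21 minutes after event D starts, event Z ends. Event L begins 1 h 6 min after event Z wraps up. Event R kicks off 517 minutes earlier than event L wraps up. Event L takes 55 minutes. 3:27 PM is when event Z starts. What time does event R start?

Event D starts at 3:27 PM − 191 min = 12:16 PM.
Event Z ends at 12:16 PM + 261 min = 4:37 PM.
Event L starts at 4:37 PM + 66 min = 5:43 PM.
Event L ends at 5:43 PM + 55 min = 6:38 PM.
Event R starts at 6:38 PM − 517 min = 10:01 AM.

10:01 AM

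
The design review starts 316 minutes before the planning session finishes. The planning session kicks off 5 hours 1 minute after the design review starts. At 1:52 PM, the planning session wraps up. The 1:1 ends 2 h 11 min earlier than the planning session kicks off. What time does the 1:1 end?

11:26 AM

The design review starts at 1:52 PM − 316 min = 8:36 AM.
The planning session starts at 8:36 AM + 301 min = 1:37 PM.
The 1:1 ends at 1:37 PM − 131 min = 11:26 AM.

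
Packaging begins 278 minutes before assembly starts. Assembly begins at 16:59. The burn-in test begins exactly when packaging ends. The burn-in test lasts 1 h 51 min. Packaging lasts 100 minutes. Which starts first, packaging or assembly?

Packaging starts at 16:59 − 278 min = 12:21.
Packaging starts at 12:21 and assembly starts at 16:59, so packaging is first.

packaging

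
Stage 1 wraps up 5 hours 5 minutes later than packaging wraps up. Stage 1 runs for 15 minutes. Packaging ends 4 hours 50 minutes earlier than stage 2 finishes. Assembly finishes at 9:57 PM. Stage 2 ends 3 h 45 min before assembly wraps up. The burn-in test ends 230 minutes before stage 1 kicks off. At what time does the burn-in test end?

Stage 2 ends at 9:57 PM − 225 min = 6:12 PM.
Packaging ends at 6:12 PM − 290 min = 1:22 PM.
Stage 1 ends at 1:22 PM + 305 min = 6:27 PM.
Stage 1 starts at 6:27 PM − 15 min = 6:12 PM.
The burn-in test ends at 6:12 PM − 230 min = 2:22 PM.

2:22 PM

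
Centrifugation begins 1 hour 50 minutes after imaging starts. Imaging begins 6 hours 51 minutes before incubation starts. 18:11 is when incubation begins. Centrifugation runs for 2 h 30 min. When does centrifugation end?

15:40

Imaging starts at 18:11 − 411 min = 11:20.
Centrifugation starts at 11:20 + 110 min = 13:10.
Centrifugation ends at 13:10 + 150 min = 15:40.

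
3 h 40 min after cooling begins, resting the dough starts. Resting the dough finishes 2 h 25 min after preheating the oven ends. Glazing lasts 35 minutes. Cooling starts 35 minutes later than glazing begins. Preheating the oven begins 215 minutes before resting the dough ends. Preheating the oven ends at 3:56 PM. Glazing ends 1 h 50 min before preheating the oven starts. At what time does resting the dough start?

4:36 PM

Resting the dough ends at 3:56 PM + 145 min = 6:21 PM.
Preheating the oven starts at 6:21 PM − 215 min = 2:46 PM.
Glazing ends at 2:46 PM − 110 min = 12:56 PM.
Glazing starts at 12:56 PM − 35 min = 12:21 PM.
Cooling starts at 12:21 PM + 35 min = 12:56 PM.
Resting the dough starts at 12:56 PM + 220 min = 4:36 PM.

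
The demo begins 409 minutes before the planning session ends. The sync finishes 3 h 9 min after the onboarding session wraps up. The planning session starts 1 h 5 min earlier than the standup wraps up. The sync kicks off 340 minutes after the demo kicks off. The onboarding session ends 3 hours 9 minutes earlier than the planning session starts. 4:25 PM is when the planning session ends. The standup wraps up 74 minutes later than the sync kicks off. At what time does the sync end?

3:25 PM

The demo starts at 4:25 PM − 409 min = 9:36 AM.
The sync starts at 9:36 AM + 340 min = 3:16 PM.
The standup ends at 3:16 PM + 74 min = 4:30 PM.
The planning session starts at 4:30 PM − 65 min = 3:25 PM.
The onboarding session ends at 3:25 PM − 189 min = 12:16 PM.
The sync ends at 12:16 PM + 189 min = 3:25 PM.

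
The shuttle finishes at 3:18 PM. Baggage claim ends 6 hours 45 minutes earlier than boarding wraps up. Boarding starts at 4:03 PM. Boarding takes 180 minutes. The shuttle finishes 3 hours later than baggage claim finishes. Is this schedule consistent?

Yes

Boarding ends at 4:03 PM + 180 min = 7:03 PM.
Baggage claim ends at 7:03 PM − 405 min = 12:18 PM.
The shuttle ends at 12:18 PM + 180 min = 3:18 PM.
That matches the stated 3:18 PM, so the schedule is consistent.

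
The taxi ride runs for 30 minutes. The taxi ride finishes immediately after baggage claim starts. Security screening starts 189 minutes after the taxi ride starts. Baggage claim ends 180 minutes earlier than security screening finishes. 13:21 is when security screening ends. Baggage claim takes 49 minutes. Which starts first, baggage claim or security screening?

baggage claim

Baggage claim ends at 13:21 − 180 min = 10:21.
Baggage claim starts at 10:21 − 49 min = 09:32.
So the taxi ride ends at 09:32.
The taxi ride starts at 09:32 − 30 min = 09:02.
Security screening starts at 09:02 + 189 min = 12:11.
Baggage claim starts at 09:32 and security screening starts at 12:11, so baggage claim is first.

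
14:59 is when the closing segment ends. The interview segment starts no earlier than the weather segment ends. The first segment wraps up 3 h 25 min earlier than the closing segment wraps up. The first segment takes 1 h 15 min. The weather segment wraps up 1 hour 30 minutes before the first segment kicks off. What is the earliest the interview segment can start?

The first segment ends at 14:59 − 205 min = 11:34.
The first segment starts at 11:34 − 75 min = 10:19.
The weather segment ends at 10:19 − 90 min = 08:49.
The interview segment is bounded by the weather segment, so the earliest it can start is 08:49.

08:49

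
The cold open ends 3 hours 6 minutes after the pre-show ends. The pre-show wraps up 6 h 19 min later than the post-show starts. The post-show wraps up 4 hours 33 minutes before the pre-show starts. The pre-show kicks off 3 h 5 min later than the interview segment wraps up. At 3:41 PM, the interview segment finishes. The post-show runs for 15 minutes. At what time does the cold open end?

The pre-show starts at 3:41 PM + 185 min = 6:46 PM.
The post-show ends at 6:46 PM − 273 min = 2:13 PM.
The post-show starts at 2:13 PM − 15 min = 1:58 PM.
The pre-show ends at 1:58 PM + 379 min = 8:17 PM.
The cold open ends at 8:17 PM + 186 min = 11:23 PM.

11:23 PM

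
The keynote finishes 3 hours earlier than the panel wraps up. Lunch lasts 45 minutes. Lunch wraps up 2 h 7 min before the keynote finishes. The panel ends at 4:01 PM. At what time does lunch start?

10:09 AM

The keynote ends at 4:01 PM − 180 min = 1:01 PM.
Lunch ends at 1:01 PM − 127 min = 10:54 AM.
Lunch starts at 10:54 AM − 45 min = 10:09 AM.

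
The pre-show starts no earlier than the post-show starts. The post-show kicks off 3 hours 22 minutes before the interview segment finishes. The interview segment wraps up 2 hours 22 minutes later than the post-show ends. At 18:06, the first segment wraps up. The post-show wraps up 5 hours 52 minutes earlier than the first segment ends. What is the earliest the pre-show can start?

11:14

The post-show ends at 18:06 − 352 min = 12:14.
The interview segment ends at 12:14 + 142 min = 14:36.
The post-show starts at 14:36 − 202 min = 11:14.
The pre-show is bounded by the post-show, so the earliest it can start is 11:14.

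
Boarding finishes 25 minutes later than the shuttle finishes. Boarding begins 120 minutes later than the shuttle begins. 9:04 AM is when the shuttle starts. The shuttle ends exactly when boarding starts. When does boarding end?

Boarding starts at 9:04 AM + 120 min = 11:04 AM.
So the shuttle ends at 11:04 AM.
Boarding ends at 11:04 AM + 25 min = 11:29 AM.

11:29 AM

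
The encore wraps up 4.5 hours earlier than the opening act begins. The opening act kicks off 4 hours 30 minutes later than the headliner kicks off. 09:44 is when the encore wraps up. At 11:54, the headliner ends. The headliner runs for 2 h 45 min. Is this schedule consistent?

The headliner starts at 11:54 − 165 min = 09:09.
The opening act starts at 09:09 + 270 min = 13:39.
The encore ends at 13:39 − 270 min = 09:09.
But the encore is also said to end at 09:44 — a 35-minute conflict.

No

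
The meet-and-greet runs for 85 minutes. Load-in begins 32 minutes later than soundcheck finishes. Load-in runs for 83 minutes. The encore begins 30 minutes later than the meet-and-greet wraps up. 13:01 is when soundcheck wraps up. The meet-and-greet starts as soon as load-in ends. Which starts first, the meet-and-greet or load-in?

Load-in starts at 13:01 + 32 min = 13:33.
Load-in ends at 13:33 + 83 min = 14:56.
So the meet-and-greet starts at 14:56.
The meet-and-greet starts at 14:56 and load-in starts at 13:33, so load-in is first.

load-in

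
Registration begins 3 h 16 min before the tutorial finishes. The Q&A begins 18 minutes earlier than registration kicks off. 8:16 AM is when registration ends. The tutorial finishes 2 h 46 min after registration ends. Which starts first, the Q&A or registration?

the Q&A

The tutorial ends at 8:16 AM + 166 min = 11:02 AM.
Registration starts at 11:02 AM − 196 min = 7:46 AM.
The Q&A starts at 7:46 AM − 18 min = 7:28 AM.
The Q&A starts at 7:28 AM and registration starts at 7:46 AM, so the Q&A is first.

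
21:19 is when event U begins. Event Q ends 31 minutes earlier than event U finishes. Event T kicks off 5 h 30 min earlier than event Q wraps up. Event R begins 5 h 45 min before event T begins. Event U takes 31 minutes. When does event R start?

Event U ends at 21:19 + 31 min = 21:50.
Event Q ends at 21:50 − 31 min = 21:19.
Event T starts at 21:19 − 330 min = 15:49.
Event R starts at 15:49 − 345 min = 10:04.

10:04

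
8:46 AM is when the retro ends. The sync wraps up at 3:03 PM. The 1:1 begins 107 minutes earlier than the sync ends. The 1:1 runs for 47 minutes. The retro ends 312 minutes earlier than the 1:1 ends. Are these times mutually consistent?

The 1:1 starts at 3:03 PM − 107 min = 1:16 PM.
The 1:1 ends at 1:16 PM + 47 min = 2:03 PM.
The retro ends at 2:03 PM − 312 min = 8:51 AM.
But the retro is also said to end at 8:46 AM — a 5-minute conflict.

No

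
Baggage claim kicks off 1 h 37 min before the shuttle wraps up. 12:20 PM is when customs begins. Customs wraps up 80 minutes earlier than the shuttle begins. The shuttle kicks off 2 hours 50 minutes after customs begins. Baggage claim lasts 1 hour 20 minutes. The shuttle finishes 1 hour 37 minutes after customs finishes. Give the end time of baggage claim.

The shuttle starts at 12:20 PM + 170 min = 3:10 PM.
Customs ends at 3:10 PM − 80 min = 1:50 PM.
The shuttle ends at 1:50 PM + 97 min = 3:27 PM.
Baggage claim starts at 3:27 PM − 97 min = 1:50 PM.
Baggage claim ends at 1:50 PM + 80 min = 3:10 PM.

3:10 PM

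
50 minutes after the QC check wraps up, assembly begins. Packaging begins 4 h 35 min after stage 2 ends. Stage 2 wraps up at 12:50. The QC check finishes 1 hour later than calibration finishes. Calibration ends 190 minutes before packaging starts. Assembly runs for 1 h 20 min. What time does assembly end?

Packaging starts at 12:50 + 275 min = 17:25.
Calibration ends at 17:25 − 190 min = 14:15.
The QC check ends at 14:15 + 60 min = 15:15.
Assembly starts at 15:15 + 50 min = 16:05.
Assembly ends at 16:05 + 80 min = 17:25.

17:25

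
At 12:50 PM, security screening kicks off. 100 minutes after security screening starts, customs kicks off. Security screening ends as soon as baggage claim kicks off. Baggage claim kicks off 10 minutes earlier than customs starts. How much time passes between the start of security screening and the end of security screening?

Customs starts at 12:50 PM + 100 min = 2:30 PM.
Baggage claim starts at 2:30 PM − 10 min = 2:20 PM.
So security screening ends at 2:20 PM.
From 12:50 PM to 2:20 PM is 1.5 hours.

1.5 hours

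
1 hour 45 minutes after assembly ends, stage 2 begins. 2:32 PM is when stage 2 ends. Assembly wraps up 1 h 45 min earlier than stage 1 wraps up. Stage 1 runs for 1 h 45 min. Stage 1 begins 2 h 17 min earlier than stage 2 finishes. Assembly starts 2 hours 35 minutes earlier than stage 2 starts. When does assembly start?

Stage 1 starts at 2:32 PM − 137 min = 12:15 PM.
Stage 1 ends at 12:15 PM + 105 min = 2:00 PM.
Assembly ends at 2:00 PM − 105 min = 12:15 PM.
Stage 2 starts at 12:15 PM + 105 min = 2:00 PM.
Assembly starts at 2:00 PM − 155 min = 11:25 AM.

11:25 AM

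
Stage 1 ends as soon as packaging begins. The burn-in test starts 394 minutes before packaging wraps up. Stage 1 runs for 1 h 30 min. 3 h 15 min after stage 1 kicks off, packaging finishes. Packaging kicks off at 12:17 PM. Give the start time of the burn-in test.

7:28 AM

Stage 1 ends at 12:17 PM.
Stage 1 starts at 12:17 PM − 90 min = 10:47 AM.
Packaging ends at 10:47 AM + 195 min = 2:02 PM.
The burn-in test starts at 2:02 PM − 394 min = 7:28 AM.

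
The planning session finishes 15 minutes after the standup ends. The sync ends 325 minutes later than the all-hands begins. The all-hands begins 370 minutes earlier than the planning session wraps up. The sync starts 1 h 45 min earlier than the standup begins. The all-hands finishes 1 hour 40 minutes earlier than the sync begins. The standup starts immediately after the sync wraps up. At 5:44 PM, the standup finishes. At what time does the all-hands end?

1:49 PM

The planning session ends at 5:44 PM + 15 min = 5:59 PM.
The all-hands starts at 5:59 PM − 370 min = 11:49 AM.
The sync ends at 11:49 AM + 325 min = 5:14 PM.
So the standup starts at 5:14 PM.
The sync starts at 5:14 PM − 105 min = 3:29 PM.
The all-hands ends at 3:29 PM − 100 min = 1:49 PM.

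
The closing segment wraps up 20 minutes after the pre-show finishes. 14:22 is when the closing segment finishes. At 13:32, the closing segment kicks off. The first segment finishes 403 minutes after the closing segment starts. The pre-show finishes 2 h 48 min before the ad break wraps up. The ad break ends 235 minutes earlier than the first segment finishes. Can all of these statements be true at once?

The first segment ends at 13:32 + 403 min = 20:15.
The ad break ends at 20:15 − 235 min = 16:20.
The pre-show ends at 16:20 − 168 min = 13:32.
The closing segment ends at 13:32 + 20 min = 13:52.
But the closing segment is also said to end at 14:22 — a 30-minute conflict.

No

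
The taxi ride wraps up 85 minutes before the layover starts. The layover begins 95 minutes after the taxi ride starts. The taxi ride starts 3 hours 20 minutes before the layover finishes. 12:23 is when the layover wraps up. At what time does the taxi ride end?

09:13

The taxi ride starts at 12:23 − 200 min = 09:03.
The layover starts at 09:03 + 95 min = 10:38.
The taxi ride ends at 10:38 − 85 min = 09:13.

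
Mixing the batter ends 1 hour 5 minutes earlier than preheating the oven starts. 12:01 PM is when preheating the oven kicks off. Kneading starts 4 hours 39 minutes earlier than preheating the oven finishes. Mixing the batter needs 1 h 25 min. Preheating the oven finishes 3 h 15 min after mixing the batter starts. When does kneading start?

8:07 AM

Mixing the batter ends at 12:01 PM − 65 min = 10:56 AM.
Mixing the batter starts at 10:56 AM − 85 min = 9:31 AM.
Preheating the oven ends at 9:31 AM + 195 min = 12:46 PM.
Kneading starts at 12:46 PM − 279 min = 8:07 AM.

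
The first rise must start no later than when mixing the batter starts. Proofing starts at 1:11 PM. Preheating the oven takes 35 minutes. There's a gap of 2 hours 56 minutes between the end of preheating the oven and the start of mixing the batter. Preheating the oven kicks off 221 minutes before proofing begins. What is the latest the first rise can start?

1:01 PM

Preheating the oven starts at 1:11 PM − 221 min = 9:30 AM.
Preheating the oven ends at 9:30 AM + 35 min = 10:05 AM.
Mixing the batter starts at 10:05 AM + 176 min = 1:01 PM.
The first rise is bounded by mixing the batter, so the latest it can start is 1:01 PM.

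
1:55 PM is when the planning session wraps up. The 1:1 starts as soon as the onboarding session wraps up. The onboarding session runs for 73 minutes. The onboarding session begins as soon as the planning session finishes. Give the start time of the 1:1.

The onboarding session starts at 1:55 PM.
The onboarding session ends at 1:55 PM + 73 min = 3:08 PM.
So the 1:1 starts at 3:08 PM.

3:08 PM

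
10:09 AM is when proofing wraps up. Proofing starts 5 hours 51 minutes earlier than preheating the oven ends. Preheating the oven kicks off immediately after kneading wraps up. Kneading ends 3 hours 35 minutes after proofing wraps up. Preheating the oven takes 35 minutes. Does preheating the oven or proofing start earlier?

Kneading ends at 10:09 AM + 215 min = 1:44 PM.
So preheating the oven starts at 1:44 PM.
Preheating the oven ends at 1:44 PM + 35 min = 2:19 PM.
Proofing starts at 2:19 PM − 351 min = 8:28 AM.
Preheating the oven starts at 1:44 PM and proofing starts at 8:28 AM, so proofing is first.

proofing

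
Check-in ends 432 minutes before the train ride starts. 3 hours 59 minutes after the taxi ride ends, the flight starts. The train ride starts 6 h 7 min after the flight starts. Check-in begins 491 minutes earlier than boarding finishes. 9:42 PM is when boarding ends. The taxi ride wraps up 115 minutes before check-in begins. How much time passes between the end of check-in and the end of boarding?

Check-in starts at 9:42 PM − 491 min = 1:31 PM.
The taxi ride ends at 1:31 PM − 115 min = 11:36 AM.
The flight starts at 11:36 AM + 239 min = 3:35 PM.
The train ride starts at 3:35 PM + 367 min = 9:42 PM.
Check-in ends at 9:42 PM − 432 min = 2:30 PM.
From 2:30 PM to 9:42 PM is 7 h 12 min.

7 h 12 min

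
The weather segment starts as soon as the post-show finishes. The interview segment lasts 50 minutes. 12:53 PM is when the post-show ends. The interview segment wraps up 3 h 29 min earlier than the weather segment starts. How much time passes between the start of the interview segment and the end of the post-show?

The weather segment starts at 12:53 PM.
The interview segment ends at 12:53 PM − 209 min = 9:24 AM.
The interview segment starts at 9:24 AM − 50 min = 8:34 AM.
From 8:34 AM to 12:53 PM is 259 minutes.

259 minutes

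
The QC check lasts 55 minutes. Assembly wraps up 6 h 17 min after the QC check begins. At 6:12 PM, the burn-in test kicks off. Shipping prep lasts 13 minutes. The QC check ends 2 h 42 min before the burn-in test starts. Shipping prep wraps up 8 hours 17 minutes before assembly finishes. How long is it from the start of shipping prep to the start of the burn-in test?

350 minutes

The QC check ends at 6:12 PM − 162 min = 3:30 PM.
The QC check starts at 3:30 PM − 55 min = 2:35 PM.
Assembly ends at 2:35 PM + 377 min = 8:52 PM.
Shipping prep ends at 8:52 PM − 497 min = 12:35 PM.
Shipping prep starts at 12:35 PM − 13 min = 12:22 PM.
From 12:22 PM to 6:12 PM is 350 minutes.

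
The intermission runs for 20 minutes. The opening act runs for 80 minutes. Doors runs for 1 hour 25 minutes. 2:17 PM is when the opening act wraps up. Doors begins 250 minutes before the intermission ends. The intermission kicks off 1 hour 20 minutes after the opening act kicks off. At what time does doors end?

11:52 AM

The opening act starts at 2:17 PM − 80 min = 12:57 PM.
The intermission starts at 12:57 PM + 80 min = 2:17 PM.
The intermission ends at 2:17 PM + 20 min = 2:37 PM.
Doors starts at 2:37 PM − 250 min = 10:27 AM.
Doors ends at 10:27 AM + 85 min = 11:52 AM.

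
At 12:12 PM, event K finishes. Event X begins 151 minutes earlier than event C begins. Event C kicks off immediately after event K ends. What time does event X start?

Event C starts at 12:12 PM.
Event X starts at 12:12 PM − 151 min = 9:41 AM.

9:41 AM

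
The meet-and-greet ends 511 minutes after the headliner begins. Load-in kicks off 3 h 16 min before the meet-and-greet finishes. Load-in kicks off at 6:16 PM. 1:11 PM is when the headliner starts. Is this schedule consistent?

The meet-and-greet ends at 1:11 PM + 511 min = 9:42 PM.
Load-in starts at 9:42 PM − 196 min = 6:26 PM.
But load-in is also said to start at 6:16 PM — a 10-minute conflict.

No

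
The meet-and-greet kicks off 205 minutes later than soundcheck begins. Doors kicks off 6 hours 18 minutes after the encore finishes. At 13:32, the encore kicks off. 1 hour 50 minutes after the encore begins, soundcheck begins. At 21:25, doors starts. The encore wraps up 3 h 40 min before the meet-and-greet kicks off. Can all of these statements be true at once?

Yes

Soundcheck starts at 13:32 + 110 min = 15:22.
The meet-and-greet starts at 15:22 + 205 min = 18:47.
The encore ends at 18:47 − 220 min = 15:07.
Doors starts at 15:07 + 378 min = 21:25.
That matches the stated 21:25, so the schedule is consistent.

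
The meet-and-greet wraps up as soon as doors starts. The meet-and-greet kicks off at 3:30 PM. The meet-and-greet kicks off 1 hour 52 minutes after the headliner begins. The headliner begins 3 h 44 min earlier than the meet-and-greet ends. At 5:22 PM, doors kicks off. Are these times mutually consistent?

Yes

The meet-and-greet ends at 5:22 PM.
The headliner starts at 5:22 PM − 224 min = 1:38 PM.
The meet-and-greet starts at 1:38 PM + 112 min = 3:30 PM.
That matches the stated 3:30 PM, so the schedule is consistent.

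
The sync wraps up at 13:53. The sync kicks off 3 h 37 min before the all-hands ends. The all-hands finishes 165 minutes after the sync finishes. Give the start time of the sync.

The all-hands ends at 13:53 + 165 min = 16:38.
The sync starts at 16:38 − 217 min = 13:01.

13:01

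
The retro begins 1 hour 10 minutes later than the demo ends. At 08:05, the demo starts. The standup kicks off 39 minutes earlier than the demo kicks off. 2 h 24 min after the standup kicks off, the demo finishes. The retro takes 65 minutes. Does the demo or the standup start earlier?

The standup starts at 08:05 − 39 min = 07:26.
The demo starts at 08:05 and the standup starts at 07:26, so the standup is first.

the standup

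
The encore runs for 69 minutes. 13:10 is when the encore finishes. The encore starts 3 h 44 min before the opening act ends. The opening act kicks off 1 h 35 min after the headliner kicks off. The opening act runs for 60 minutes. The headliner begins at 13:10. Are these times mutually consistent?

Yes

The opening act starts at 13:10 + 95 min = 14:45.
The opening act ends at 14:45 + 60 min = 15:45.
The encore starts at 15:45 − 224 min = 12:01.
The encore ends at 12:01 + 69 min = 13:10.
That matches the stated 13:10, so the schedule is consistent.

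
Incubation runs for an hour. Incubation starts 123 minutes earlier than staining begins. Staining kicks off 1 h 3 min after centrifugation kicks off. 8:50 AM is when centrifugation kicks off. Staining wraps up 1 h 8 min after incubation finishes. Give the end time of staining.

9:58 AM

Staining starts at 8:50 AM + 63 min = 9:53 AM.
Incubation starts at 9:53 AM − 123 min = 7:50 AM.
Incubation ends at 7:50 AM + 60 min = 8:50 AM.
Staining ends at 8:50 AM + 68 min = 9:58 AM.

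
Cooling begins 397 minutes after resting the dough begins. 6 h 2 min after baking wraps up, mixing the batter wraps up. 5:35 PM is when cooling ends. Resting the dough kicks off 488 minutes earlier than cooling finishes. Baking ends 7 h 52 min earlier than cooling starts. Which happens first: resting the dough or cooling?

Resting the dough starts at 5:35 PM − 488 min = 9:27 AM.
Cooling starts at 9:27 AM + 397 min = 4:04 PM.
Resting the dough starts at 9:27 AM and cooling starts at 4:04 PM, so resting the dough is first.

resting the dough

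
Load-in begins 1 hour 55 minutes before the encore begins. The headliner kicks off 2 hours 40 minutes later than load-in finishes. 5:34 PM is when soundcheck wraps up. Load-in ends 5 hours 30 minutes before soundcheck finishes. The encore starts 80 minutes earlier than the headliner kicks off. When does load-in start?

11:29 AM

Load-in ends at 5:34 PM − 330 min = 12:04 PM.
The headliner starts at 12:04 PM + 160 min = 2:44 PM.
The encore starts at 2:44 PM − 80 min = 1:24 PM.
Load-in starts at 1:24 PM − 115 min = 11:29 AM.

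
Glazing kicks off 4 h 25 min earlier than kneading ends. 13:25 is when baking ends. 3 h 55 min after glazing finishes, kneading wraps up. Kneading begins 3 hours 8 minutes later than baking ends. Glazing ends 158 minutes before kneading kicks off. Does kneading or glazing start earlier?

glazing

Kneading starts at 13:25 + 188 min = 16:33.
Glazing ends at 16:33 − 158 min = 13:55.
Kneading ends at 13:55 + 235 min = 17:50.
Glazing starts at 17:50 − 265 min = 13:25.
Kneading starts at 16:33 and glazing starts at 13:25, so glazing is first.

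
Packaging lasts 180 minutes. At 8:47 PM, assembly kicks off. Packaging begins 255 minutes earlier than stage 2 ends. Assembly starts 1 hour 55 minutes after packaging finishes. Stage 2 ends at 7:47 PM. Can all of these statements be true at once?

Packaging starts at 7:47 PM − 255 min = 3:32 PM.
Packaging ends at 3:32 PM + 180 min = 6:32 PM.
Assembly starts at 6:32 PM + 115 min = 8:27 PM.
But assembly is also said to start at 8:47 PM — a 20-minute conflict.

No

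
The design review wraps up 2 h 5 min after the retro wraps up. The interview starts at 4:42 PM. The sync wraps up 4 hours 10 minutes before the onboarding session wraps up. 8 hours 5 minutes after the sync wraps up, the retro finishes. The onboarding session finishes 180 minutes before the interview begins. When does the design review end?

The onboarding session ends at 4:42 PM − 180 min = 1:42 PM.
The sync ends at 1:42 PM − 250 min = 9:32 AM.
The retro ends at 9:32 AM + 485 min = 5:37 PM.
The design review ends at 5:37 PM + 125 min = 7:42 PM.

7:42 PM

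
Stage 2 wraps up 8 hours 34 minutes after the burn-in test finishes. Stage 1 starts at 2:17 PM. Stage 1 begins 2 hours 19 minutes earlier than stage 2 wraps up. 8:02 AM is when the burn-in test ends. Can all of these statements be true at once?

Stage 2 ends at 8:02 AM + 514 min = 4:36 PM.
Stage 1 starts at 4:36 PM − 139 min = 2:17 PM.
That matches the stated 2:17 PM, so the schedule is consistent.

Yes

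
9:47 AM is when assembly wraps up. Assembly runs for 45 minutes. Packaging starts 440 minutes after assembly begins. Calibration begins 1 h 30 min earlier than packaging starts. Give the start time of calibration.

2:52 PM

Assembly starts at 9:47 AM − 45 min = 9:02 AM.
Packaging starts at 9:02 AM + 440 min = 4:22 PM.
Calibration starts at 4:22 PM − 90 min = 2:52 PM.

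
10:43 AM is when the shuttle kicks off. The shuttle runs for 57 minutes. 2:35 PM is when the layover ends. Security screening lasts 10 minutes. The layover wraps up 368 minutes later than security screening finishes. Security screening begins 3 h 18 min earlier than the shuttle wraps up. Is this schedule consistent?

The shuttle ends at 10:43 AM + 57 min = 11:40 AM.
Security screening starts at 11:40 AM − 198 min = 8:22 AM.
Security screening ends at 8:22 AM + 10 min = 8:32 AM.
The layover ends at 8:32 AM + 368 min = 2:40 PM.
But the layover is also said to end at 2:35 PM — a 5-minute conflict.

No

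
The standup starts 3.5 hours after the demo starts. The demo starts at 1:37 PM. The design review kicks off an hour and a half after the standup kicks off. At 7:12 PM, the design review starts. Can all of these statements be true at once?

The standup starts at 1:37 PM + 210 min = 5:07 PM.
The design review starts at 5:07 PM + 90 min = 6:37 PM.
But the design review is also said to start at 7:12 PM — a 35-minute conflict.

No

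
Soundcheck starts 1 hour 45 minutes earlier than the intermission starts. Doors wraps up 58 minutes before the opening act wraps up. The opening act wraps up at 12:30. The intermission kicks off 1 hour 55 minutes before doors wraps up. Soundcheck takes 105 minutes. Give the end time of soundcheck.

09:37

Doors ends at 12:30 − 58 min = 11:32.
The intermission starts at 11:32 − 115 min = 09:37.
Soundcheck starts at 09:37 − 105 min = 07:52.
Soundcheck ends at 07:52 + 105 min = 09:37.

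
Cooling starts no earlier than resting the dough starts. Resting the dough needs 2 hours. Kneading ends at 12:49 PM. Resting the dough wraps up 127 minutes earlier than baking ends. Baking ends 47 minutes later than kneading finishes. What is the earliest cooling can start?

9:29 AM

Baking ends at 12:49 PM + 47 min = 1:36 PM.
Resting the dough ends at 1:36 PM − 127 min = 11:29 AM.
Resting the dough starts at 11:29 AM − 120 min = 9:29 AM.
Cooling is bounded by resting the dough, so the earliest it can start is 9:29 AM.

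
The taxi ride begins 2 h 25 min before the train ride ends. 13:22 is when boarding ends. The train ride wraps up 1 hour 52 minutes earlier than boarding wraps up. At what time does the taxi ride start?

09:05

The train ride ends at 13:22 − 112 min = 11:30.
The taxi ride starts at 11:30 − 145 min = 09:05.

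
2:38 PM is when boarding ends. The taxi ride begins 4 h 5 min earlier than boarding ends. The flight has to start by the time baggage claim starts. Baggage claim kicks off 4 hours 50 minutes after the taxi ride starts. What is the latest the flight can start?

The taxi ride starts at 2:38 PM − 245 min = 10:33 AM.
Baggage claim starts at 10:33 AM + 290 min = 3:23 PM.
The flight is bounded by baggage claim, so the latest it can start is 3:23 PM.

3:23 PM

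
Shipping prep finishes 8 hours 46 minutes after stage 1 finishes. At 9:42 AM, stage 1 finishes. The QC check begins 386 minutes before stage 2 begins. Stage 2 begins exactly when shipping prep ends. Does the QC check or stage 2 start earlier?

the QC check

Shipping prep ends at 9:42 AM + 526 min = 6:28 PM.
So stage 2 starts at 6:28 PM.
The QC check starts at 6:28 PM − 386 min = 12:02 PM.
The QC check starts at 12:02 PM and stage 2 starts at 6:28 PM, so the QC check is first.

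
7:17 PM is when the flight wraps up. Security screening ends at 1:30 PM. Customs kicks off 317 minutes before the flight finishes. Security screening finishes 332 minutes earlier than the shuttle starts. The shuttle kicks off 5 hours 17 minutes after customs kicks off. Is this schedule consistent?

Customs starts at 7:17 PM − 317 min = 2:00 PM.
The shuttle starts at 2:00 PM + 317 min = 7:17 PM.
Security screening ends at 7:17 PM − 332 min = 1:45 PM.
But security screening is also said to end at 1:30 PM — a 15-minute conflict.

No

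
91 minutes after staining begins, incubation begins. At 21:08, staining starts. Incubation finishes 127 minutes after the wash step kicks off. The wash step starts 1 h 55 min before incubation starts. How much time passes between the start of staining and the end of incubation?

Incubation starts at 21:08 + 91 min = 22:39.
The wash step starts at 22:39 − 115 min = 20:44.
Incubation ends at 20:44 + 127 min = 22:51.
From 21:08 to 22:51 is 103 minutes.

103 minutes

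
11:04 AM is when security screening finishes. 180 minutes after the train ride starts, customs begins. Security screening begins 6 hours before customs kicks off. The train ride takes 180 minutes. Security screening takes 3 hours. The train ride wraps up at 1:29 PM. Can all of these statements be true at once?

The train ride starts at 1:29 PM − 180 min = 10:29 AM.
Customs starts at 10:29 AM + 180 min = 1:29 PM.
Security screening starts at 1:29 PM − 360 min = 7:29 AM.
Security screening ends at 7:29 AM + 180 min = 10:29 AM.
But security screening is also said to end at 11:04 AM — a 35-minute conflict.

No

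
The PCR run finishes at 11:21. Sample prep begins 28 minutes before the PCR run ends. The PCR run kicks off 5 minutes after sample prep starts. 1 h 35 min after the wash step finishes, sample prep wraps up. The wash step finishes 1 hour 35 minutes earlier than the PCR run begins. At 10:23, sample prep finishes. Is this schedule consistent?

Sample prep starts at 11:21 − 28 min = 10:53.
The PCR run starts at 10:53 + 5 min = 10:58.
The wash step ends at 10:58 − 95 min = 09:23.
Sample prep ends at 09:23 + 95 min = 10:58.
But sample prep is also said to end at 10:23 — a 35-minute conflict.

No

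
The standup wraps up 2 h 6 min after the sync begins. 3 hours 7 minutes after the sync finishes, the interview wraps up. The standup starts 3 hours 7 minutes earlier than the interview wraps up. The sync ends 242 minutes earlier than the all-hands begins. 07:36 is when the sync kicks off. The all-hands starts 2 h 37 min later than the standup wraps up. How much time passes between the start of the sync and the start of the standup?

41 minutes

The standup ends at 07:36 + 126 min = 09:42.
The all-hands starts at 09:42 + 157 min = 12:19.
The sync ends at 12:19 − 242 min = 08:17.
The interview ends at 08:17 + 187 min = 11:24.
The standup starts at 11:24 − 187 min = 08:17.
From 07:36 to 08:17 is 41 minutes.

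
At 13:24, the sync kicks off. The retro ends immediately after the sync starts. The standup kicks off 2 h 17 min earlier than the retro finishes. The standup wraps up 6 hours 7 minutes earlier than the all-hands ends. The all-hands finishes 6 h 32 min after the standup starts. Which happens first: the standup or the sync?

the standup

The retro ends at 13:24.
The standup starts at 13:24 − 137 min = 11:07.
The standup starts at 11:07 and the sync starts at 13:24, so the standup is first.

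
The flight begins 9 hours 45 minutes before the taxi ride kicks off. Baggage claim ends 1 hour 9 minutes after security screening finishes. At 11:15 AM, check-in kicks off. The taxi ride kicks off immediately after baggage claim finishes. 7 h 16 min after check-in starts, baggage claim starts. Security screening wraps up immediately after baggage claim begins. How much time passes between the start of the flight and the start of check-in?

1 hour 20 minutes

Baggage claim starts at 11:15 AM + 436 min = 6:31 PM.
So security screening ends at 6:31 PM.
Baggage claim ends at 6:31 PM + 69 min = 7:40 PM.
So the taxi ride starts at 7:40 PM.
The flight starts at 7:40 PM − 585 min = 9:55 AM.
From 9:55 AM to 11:15 AM is 1 hour 20 minutes.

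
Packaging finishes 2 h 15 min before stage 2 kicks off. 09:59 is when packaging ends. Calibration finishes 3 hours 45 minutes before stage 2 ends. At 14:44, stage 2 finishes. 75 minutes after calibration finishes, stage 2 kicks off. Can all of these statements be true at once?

Calibration ends at 14:44 − 225 min = 10:59.
Stage 2 starts at 10:59 + 75 min = 12:14.
Packaging ends at 12:14 − 135 min = 09:59.
That matches the stated 09:59, so the schedule is consistent.

Yes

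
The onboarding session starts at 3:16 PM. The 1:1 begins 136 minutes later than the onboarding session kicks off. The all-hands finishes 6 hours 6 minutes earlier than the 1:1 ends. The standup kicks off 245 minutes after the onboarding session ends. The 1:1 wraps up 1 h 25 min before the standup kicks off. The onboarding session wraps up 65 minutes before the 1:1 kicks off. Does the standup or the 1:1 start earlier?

the 1:1

The 1:1 starts at 3:16 PM + 136 min = 5:32 PM.
The onboarding session ends at 5:32 PM − 65 min = 4:27 PM.
The standup starts at 4:27 PM + 245 min = 8:32 PM.
The standup starts at 8:32 PM and the 1:1 starts at 5:32 PM, so the 1:1 is first.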